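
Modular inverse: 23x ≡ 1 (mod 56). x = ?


Use the extended Euclidean algorithm to write 1 = 23·s + 56·t; then s mod 56 is the inverse.
Euclidean algorithm:
  23 = 0·56 + 23
  56 = 2·23 + 10
  23 = 2·10 + 3
  10 = 3·3 + 1
  3 = 3·1 + 0
gcd(23,56) = 1
Back-substitution gives: 23·(-17) + 56·(7) = 1
So 23⁻¹ ≡ -17 ≡ 39 (mod 56)
Check: 23 × 39 = 897 ≡ 1 (mod 56) ✓

23⁻¹ ≡ 39 (mod 56)


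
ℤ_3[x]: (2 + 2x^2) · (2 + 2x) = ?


Expand and collect like terms; reduce coefficients mod 3:
x^0: 2·2 = 4 ≡ 1 (mod 3)
x^1: 2·2 + 0·2 = 4 ≡ 1 (mod 3)
x^2: 0·2 + 2·2 = 4 ≡ 1 (mod 3)
x^3: 2·2 = 4 ≡ 1 (mod 3)
Result: 1 + x + x^2 + x^3

f · g = 1 + x + x^2 + x^3


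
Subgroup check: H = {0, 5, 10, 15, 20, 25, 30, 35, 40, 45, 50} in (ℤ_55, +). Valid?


Subgroup test for H = {0, 5, 10, 15, 20, 25, 30, 35, 40, 45, 50} in (ℤ_55, +):
(1) 0 ∈ H? Yes
(2) Closure: for all a,b ∈ H, (a+b) mod 55 ∈ H? Yes
(3) Inverses: for all a ∈ H, -a mod 55 ∈ H? Yes

Yes, H is a subgroup of ℤ_55


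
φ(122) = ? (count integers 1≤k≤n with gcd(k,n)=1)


Factor n: 122 = 2 × 61
φ(n) = n · ∏(1 - 1/p) over distinct primes p | n
φ(122) = 122 · (1 - 1/2) · (1 - 1/61) = 60

φ(122) = 60


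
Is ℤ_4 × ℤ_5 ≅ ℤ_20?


Comparing ℤ_4 × ℤ_5 and ℤ_20:
gcd(4,5) = 1, so ℤ_4 × ℤ_5 ≅ ℤ_20 (CRT)

Yes, ℤ_4 × ℤ_5 ≅ ℤ_20


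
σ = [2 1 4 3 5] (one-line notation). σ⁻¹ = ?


To find σ⁻¹, swap domain and range:
σ(1) = 2 → σ⁻¹(2) = 1
σ(2) = 1 → σ⁻¹(1) = 2
σ(3) = 4 → σ⁻¹(4) = 3
σ(4) = 3 → σ⁻¹(3) = 4
σ(5) = 5 → σ⁻¹(5) = 5

σ⁻¹ = [2 1 4 3 5]


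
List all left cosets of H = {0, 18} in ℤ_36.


H = {0, 18}, |H| = 2
Number of cosets = |G|/|H| = 36/2 = 18
0 + H = {0, 18}
1 + H = {1, 19}
2 + H = {2, 20}
3 + H = {3, 21}
4 + H = {4, 22}
5 + H = {5, 23}
6 + H = {6, 24}
7 + H = {7, 25}
8 + H = {8, 26}
9 + H = {9, 27}
10 + H = {10, 28}
11 + H = {11, 29}
12 + H = {12, 30}
13 + H = {13, 31}
14 + H = {14, 32}
15 + H = {15, 33}
16 + H = {16, 34}
17 + H = {17, 35}

Cosets: 0+H={0,18}; 1+H={1,19}; 2+H={2,20}; 3+H={3,21}; 4+H={4,22}; 5+H={5,23}; 6+H={6,24}; 7+H={7,25}; 8+H={8,26}; 9+H={9,27}; 10+H={10,28}; 11+H={11,29}; 12+H={12,30}; 13+H={13,31}; 14+H={14,32}; 15+H={15,33}; 16+H={16,34}; 17+H={17,35}


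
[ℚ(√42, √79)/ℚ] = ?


[ℚ(√42,√79):ℚ] = [ℚ(√42,√79):ℚ(√42)]·[ℚ(√42):ℚ] = 2·2 = 4

[ℚ(√42, √79)/ℚ] = 4


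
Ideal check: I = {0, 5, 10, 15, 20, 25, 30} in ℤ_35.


Check ideal conditions for I = {0, 5, 10, 15, 20, 25, 30} in ℤ_35:
(1) I is an additive subgroup? Yes
(2) For r ∈ ℤ_35 and a ∈ I: r·a ∈ I? Yes

Yes, I is an ideal of ℤ_35


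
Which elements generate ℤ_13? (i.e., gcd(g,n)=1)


g generates ℤ_n iff gcd(g,n) = 1
Checking each g ∈ {1,...,12}:
gcd(1,13) = 1
gcd(2,13) = 1
gcd(3,13) = 1
gcd(4,13) = 1
gcd(5,13) = 1
gcd(6,13) = 1
gcd(7,13) = 1
gcd(8,13) = 1
gcd(9,13) = 1
gcd(10,13) = 1
gcd(11,13) = 1
gcd(12,13) = 1
Generators: {1, 2, 3, 4, 5, 6, 7, 8, 9, 10, 11, 12}
Number of generators = φ(13) = 12

Generators of ℤ_13 = {1, 2, 3, 4, 5, 6, 7, 8, 9, 10, 11, 12}


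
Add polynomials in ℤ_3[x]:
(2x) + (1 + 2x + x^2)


Add coefficients mod 3:
x^0: 0 + 1 = 1 (mod 3)
x^1: 2 + 2 = 1 (mod 3)
x^2: 0 + 1 = 1 (mod 3)
Result: 1 + x + x^2

f + g = 1 + x + x^2


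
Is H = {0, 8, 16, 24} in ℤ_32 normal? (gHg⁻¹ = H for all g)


H = {0, 8, 16, 24} in ℤ_32
ℤ_32 is abelian; every subgroup of an abelian group is normal

Yes, normal subgroup


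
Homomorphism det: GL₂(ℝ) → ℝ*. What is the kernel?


Kernel = preimage of identity
ker(det) = {A | det(A) = 1} = SL₂(ℝ)

ker(det) = SL₂(ℝ)


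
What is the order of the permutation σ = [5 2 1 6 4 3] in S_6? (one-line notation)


Cycle decomposition: (1 5 4 6 3)
Cycle lengths: 5
Order = lcm(5) = 5

ord(σ) = 5


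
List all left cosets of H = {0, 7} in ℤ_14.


H = {0, 7}, |H| = 2
Number of cosets = |G|/|H| = 14/2 = 7
0 + H = {0, 7}
1 + H = {1, 8}
2 + H = {2, 9}
3 + H = {3, 10}
4 + H = {4, 11}
5 + H = {5, 12}
6 + H = {6, 13}

Cosets: 0+H={0,7}; 1+H={1,8}; 2+H={2,9}; 3+H={3,10}; 4+H={4,11}; 5+H={5,12}; 6+H={6,13}


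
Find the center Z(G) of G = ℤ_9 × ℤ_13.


Z(G) = {g ∈ G | gx = xg for all x ∈ G}
Direct product of abelian groups is abelian, so Z(G) = G

Z(ℤ_9 × ℤ_13) = ℤ_9 × ℤ_13


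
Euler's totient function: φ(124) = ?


Factor n: 124 = 2^2 × 31
φ(n) = n · ∏(1 - 1/p) over distinct primes p | n
φ(124) = 124 · (1 - 1/2) · (1 - 1/31) = 60

φ(124) = 60


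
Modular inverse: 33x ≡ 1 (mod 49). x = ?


Use the extended Euclidean algorithm to write 1 = 33·s + 49·t; then s mod 49 is the inverse.
Euclidean algorithm:
  33 = 0·49 + 33
  49 = 1·33 + 16
  33 = 2·16 + 1
  16 = 16·1 + 0
gcd(33,49) = 1
Back-substitution gives: 33·(3) + 49·(-2) = 1
So 33⁻¹ ≡ 3 ≡ 3 (mod 49)
Check: 33 × 3 = 99 ≡ 1 (mod 49) ✓

33⁻¹ ≡ 3 (mod 49)


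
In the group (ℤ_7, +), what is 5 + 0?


Operation: addition mod 7
5 + 0 = (a + b) mod 7 with a = 5, b = 0

5 + 0 = 5


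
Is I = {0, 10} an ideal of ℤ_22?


Check ideal conditions for I = {0, 10} in ℤ_22:
(1) I is an additive subgroup? No
(2) For r ∈ ℤ_22 and a ∈ I: r·a ∈ I? No  [counterexample: r=2, a=10, r·a mod 22 = 20 ∉ I]

No, I is not an ideal of ℤ_22


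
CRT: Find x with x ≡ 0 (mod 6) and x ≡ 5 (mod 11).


m₁ = 6, m₂ = 11, gcd = 1, so CRT applies. M = m₁·m₂ = 66
Let M₁ = M/m₁ = 11, M₂ = M/m₂ = 6
Find y₁ ≡ M₁⁻¹ (mod m₁): 11⁻¹ ≡ 5 (mod 6)
Find y₂ ≡ M₂⁻¹ (mod m₂): 6⁻¹ ≡ 2 (mod 11)
x = a₁·M₁·y₁ + a₂·M₂·y₂ = 0·11·5 + 5·6·2 = 60
Reduce mod 66: x ≡ 60
Check: 60 mod 6 = 0 ✓, 60 mod 11 = 5 ✓

x ≡ 60 (mod 66)


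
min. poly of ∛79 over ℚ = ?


∛79 satisfies x³ - 79 = 0, irreducible over ℚ (no rational root; 79 is not a perfect cube)

Minimal polynomial: x³ - 79


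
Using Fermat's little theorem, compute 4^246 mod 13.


Fermat's little theorem: if p is prime and gcd(a,p)=1, then a^(p-1) ≡ 1 (mod p)
p = 13 is prime, gcd(4,13) = 1
Reduce exponent: 246 mod 12 = 6
So 4^246 ≡ 4^6 (mod 13)
4^6 mod 13 = 1

4^246 ≡ 1 (mod 13)


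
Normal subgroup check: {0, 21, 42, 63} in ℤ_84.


H = {0, 21, 42, 63} in ℤ_84
ℤ_84 is abelian; every subgroup of an abelian group is normal

Yes, normal subgroup


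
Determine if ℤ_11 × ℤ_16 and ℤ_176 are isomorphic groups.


Comparing ℤ_11 × ℤ_16 and ℤ_176:
gcd(11,16) = 1, so ℤ_11 × ℤ_16 ≅ ℤ_176 (CRT)

Yes, ℤ_11 × ℤ_16 ≅ ℤ_176


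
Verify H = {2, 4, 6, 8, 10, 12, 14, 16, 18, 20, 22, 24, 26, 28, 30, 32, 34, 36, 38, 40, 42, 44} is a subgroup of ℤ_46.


Subgroup test for H = {2, 4, 6, 8, 10, 12, 14, 16, 18, 20, 22, 24, 26, 28, 30, 32, 34, 36, 38, 40, 42, 44} in (ℤ_46, +):
(1) 0 ∈ H? No
(2) Closure: for all a,b ∈ H, (a+b) mod 46 ∈ H? No  [counterexample: 2 + 44 = 0 ∉ H]
(3) Inverses: for all a ∈ H, -a mod 46 ∈ H? Yes

No, H is not a subgroup of ℤ_46


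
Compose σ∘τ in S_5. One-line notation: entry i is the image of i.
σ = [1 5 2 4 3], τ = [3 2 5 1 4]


σ∘τ: apply τ first, then σ
1 →τ 3 →σ 2
2 →τ 2 →σ 5
3 →τ 5 →σ 3
4 →τ 1 →σ 1
5 →τ 4 →σ 4

σ∘τ = [2 5 3 1 4]


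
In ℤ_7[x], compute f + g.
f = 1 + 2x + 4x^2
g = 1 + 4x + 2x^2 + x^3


Add coefficients mod 7:
x^0: 1 + 1 = 2 (mod 7)
x^1: 2 + 4 = 6 (mod 7)
x^2: 4 + 2 = 6 (mod 7)
x^3: 0 + 1 = 1 (mod 7)
Result: 2 + 6x + 6x^2 + x^3

f + g = 2 + 6x + 6x^2 + x^3


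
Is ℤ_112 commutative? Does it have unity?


ℤ_112 is a commutative ring with unity 1; 112 = 2×56 is composite, so 2·56 ≡ 0 gives zero divisors (not an integral domain)
Commutative: Yes
Integral domain: No
Has unity: Yes

ℤ_112: Commutative=Yes, Unity=Yes


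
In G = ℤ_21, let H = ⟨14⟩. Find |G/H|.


|⟨14⟩| = n / gcd(14, 21) = 21 / 7 = 3
H is normal (ℤ_21 is abelian).
|G/H| = |G| / |H| = 21 / 3 = 7

|G/H| = 7


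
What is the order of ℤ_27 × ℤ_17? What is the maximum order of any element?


|ℤ_27 × ℤ_17| = 27 × 17 = 459
Max element order = lcm(27,17) = 459
Cyclic? Yes (gcd=1)

|ℤ_27×ℤ_17| = 459, max element order = 459


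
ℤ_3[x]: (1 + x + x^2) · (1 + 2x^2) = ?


Expand and collect like terms; reduce coefficients mod 3:
x^0: 1·1 = 1 ≡ 1 (mod 3)
x^1: 1·0 + 1·1 = 1 ≡ 1 (mod 3)
x^2: 1·2 + 1·0 + 1·1 = 3 ≡ 0 (mod 3)
x^3: 1·2 + 1·0 = 2 ≡ 2 (mod 3)
x^4: 1·2 = 2 ≡ 2 (mod 3)
Result: 1 + x + 2x^3 + 2x^4

f · g = 1 + x + 2x^3 + 2x^4


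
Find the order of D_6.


|D_n| = 2n (n rotations and n reflections)
|D_6| = 2×6 = 12

|D_6| = 12


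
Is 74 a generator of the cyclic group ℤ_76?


g generates ℤ_n iff gcd(g, n) = 1
gcd(74, 76) = 2
Since gcd = 2 ≠ 1, ⟨74⟩ has order 38 < 76, so 74 is not a generator.

No, 74 does not generate ℤ_76


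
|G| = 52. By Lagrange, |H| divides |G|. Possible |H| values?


Lagrange's theorem: |H| divides |G|
|G| = 52
Divisors of 52: 1, 2, 4, 13, 26, 52

Possible subgroup orders: {1, 2, 4, 13, 26, 52}


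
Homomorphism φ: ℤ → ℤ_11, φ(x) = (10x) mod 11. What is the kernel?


Kernel = preimage of identity
ker(φ) = {x ∈ ℤ : 10x ≡ 0 (mod 11)}. gcd(10,11) = 1, so 10x ≡ 0 (mod 11) ⟺ x ≡ 0 (mod 11/1 = 11). Hence ker(φ) = 11ℤ

ker(φ) = 11ℤ


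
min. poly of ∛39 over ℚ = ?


∛39 satisfies x³ - 39 = 0, irreducible over ℚ (no rational root; 39 is not a perfect cube)

Minimal polynomial: x³ - 39


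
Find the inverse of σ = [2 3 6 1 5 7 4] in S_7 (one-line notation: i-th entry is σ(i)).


To find σ⁻¹, swap domain and range:
σ(1) = 2 → σ⁻¹(2) = 1
σ(2) = 3 → σ⁻¹(3) = 2
σ(3) = 6 → σ⁻¹(6) = 3
σ(4) = 1 → σ⁻¹(1) = 4
σ(5) = 5 → σ⁻¹(5) = 5
σ(6) = 7 → σ⁻¹(7) = 6
σ(7) = 4 → σ⁻¹(4) = 7

σ⁻¹ = [4 1 2 7 5 3 6]


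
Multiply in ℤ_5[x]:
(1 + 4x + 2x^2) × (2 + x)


Expand and collect like terms; reduce coefficients mod 5:
x^0: 1·2 = 2 ≡ 2 (mod 5)
x^1: 1·1 + 4·2 = 9 ≡ 4 (mod 5)
x^2: 4·1 + 2·2 = 8 ≡ 3 (mod 5)
x^3: 2·1 = 2 ≡ 2 (mod 5)
Result: 2 + 4x + 3x^2 + 2x^3

f · g = 2 + 4x + 3x^2 + 2x^3


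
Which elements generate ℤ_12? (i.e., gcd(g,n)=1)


g generates ℤ_n iff gcd(g,n) = 1
Checking each g ∈ {1,...,11}:
gcd(1,12) = 1
gcd(2,12) = 2
gcd(3,12) = 3
gcd(4,12) = 4
gcd(5,12) = 1
gcd(6,12) = 6
gcd(7,12) = 1
gcd(8,12) = 4
gcd(9,12) = 3
gcd(10,12) = 2
gcd(11,12) = 1
Generators: {1, 5, 7, 11}
Number of generators = φ(12) = 4

Generators of ℤ_12 = {1, 5, 7, 11}


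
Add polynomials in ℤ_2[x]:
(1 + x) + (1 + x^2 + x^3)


Add coefficients mod 2:
x^0: 1 + 1 = 0 (mod 2)
x^1: 1 + 0 = 1 (mod 2)
x^2: 0 + 1 = 1 (mod 2)
x^3: 0 + 1 = 1 (mod 2)
Result: x + x^2 + x^3

f + g = x + x^2 + x^3


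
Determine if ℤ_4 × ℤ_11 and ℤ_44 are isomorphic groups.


Comparing ℤ_4 × ℤ_11 and ℤ_44:
gcd(4,11) = 1, so ℤ_4 × ℤ_11 ≅ ℤ_44 (CRT)

Yes, ℤ_4 × ℤ_11 ≅ ℤ_44


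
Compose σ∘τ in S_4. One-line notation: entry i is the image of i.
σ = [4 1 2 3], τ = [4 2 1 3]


σ∘τ: apply τ first, then σ
1 →τ 4 →σ 3
2 →τ 2 →σ 1
3 →τ 1 →σ 4
4 →τ 3 →σ 2

σ∘τ = [3 1 4 2]


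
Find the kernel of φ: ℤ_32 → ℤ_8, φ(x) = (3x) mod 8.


Kernel = preimage of identity
ker(φ) = {x ∈ ℤ_32 : 3x ≡ 0 (mod 8)}. Since 8 | 32, φ is well-defined. The kernel is the cyclic subgroup ⟨8⟩ of ℤ_32 (order 4), i.e. {0, 8, 16, 24}

ker(φ) = {0, 8, 16, 24}


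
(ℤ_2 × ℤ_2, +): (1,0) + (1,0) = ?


Operation: componentwise addition mod (2, 2)
(1,0) + (1,0) = ((a₁+b₁) mod 2, (a₂+b₂) mod 2) with a = (1,0), b = (1,0)

(1,0) + (1,0) = (0,0)


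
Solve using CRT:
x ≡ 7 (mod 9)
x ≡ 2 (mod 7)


m₁ = 9, m₂ = 7, gcd = 1, so CRT applies. M = m₁·m₂ = 63
Let M₁ = M/m₁ = 7, M₂ = M/m₂ = 9
Find y₁ ≡ M₁⁻¹ (mod m₁): 7⁻¹ ≡ 4 (mod 9)
Find y₂ ≡ M₂⁻¹ (mod m₂): 9⁻¹ ≡ 4 (mod 7)
x = a₁·M₁·y₁ + a₂·M₂·y₂ = 7·7·4 + 2·9·4 = 268
Reduce mod 63: x ≡ 16
Check: 16 mod 9 = 7 ✓, 16 mod 7 = 2 ✓

x ≡ 16 (mod 63)


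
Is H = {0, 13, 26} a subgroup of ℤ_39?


Subgroup test for H = {0, 13, 26} in (ℤ_39, +):
(1) 0 ∈ H? Yes
(2) Closure: for all a,b ∈ H, (a+b) mod 39 ∈ H? Yes
(3) Inverses: for all a ∈ H, -a mod 39 ∈ H? Yes

Yes, H is a subgroup of ℤ_39


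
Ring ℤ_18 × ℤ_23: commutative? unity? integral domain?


Direct product ring; commutative with unity (1,1); but (1,0)·(0,1) = (0,0) gives zero divisors, so not an integral domain
Commutative: Yes
Integral domain: No
Has unity: Yes

ℤ_18 × ℤ_23: Commutative=Yes, Unity=Yes


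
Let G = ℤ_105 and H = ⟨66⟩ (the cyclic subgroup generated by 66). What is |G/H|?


|⟨66⟩| = n / gcd(66, 105) = 105 / 3 = 35
H is normal (ℤ_105 is abelian).
|G/H| = |G| / |H| = 105 / 35 = 3

|G/H| = 3


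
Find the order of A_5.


|A_n| = n!/2 (even permutations)
|A_5| = 5!/2 = 120/2 = 60

|A_5| = 60


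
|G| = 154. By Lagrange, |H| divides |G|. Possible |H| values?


Lagrange's theorem: |H| divides |G|
|G| = 154
Divisors of 154: 1, 2, 7, 11, 14, 22, 77, 154

Possible subgroup orders: {1, 2, 7, 11, 14, 22, 77, 154}


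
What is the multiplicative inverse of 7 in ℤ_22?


Use the extended Euclidean algorithm to write 1 = 7·s + 22·t; then s mod 22 is the inverse.
Euclidean algorithm:
  7 = 0·22 + 7
  22 = 3·7 + 1
  7 = 7·1 + 0
gcd(7,22) = 1
Back-substitution gives: 7·(-3) + 22·(1) = 1
So 7⁻¹ ≡ -3 ≡ 19 (mod 22)
Check: 7 × 19 = 133 ≡ 1 (mod 22) ✓

7⁻¹ ≡ 19 (mod 22)


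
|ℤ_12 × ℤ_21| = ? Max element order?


|ℤ_12 × ℤ_21| = 12 × 21 = 252
Max element order = lcm(12,21) = 84
Cyclic? No (gcd=3)

|ℤ_12×ℤ_21| = 252, max element order = 84


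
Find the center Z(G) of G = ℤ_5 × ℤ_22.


Z(G) = {g ∈ G | gx = xg for all x ∈ G}
Direct product of abelian groups is abelian, so Z(G) = G

Z(ℤ_5 × ℤ_22) = ℤ_5 × ℤ_22


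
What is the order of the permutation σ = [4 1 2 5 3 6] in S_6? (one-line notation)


Cycle decomposition: (1 4 5 3 2)
Cycle lengths: 5
Order = lcm(5) = 5

ord(σ) = 5


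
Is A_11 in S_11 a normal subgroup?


H = A_11 in S_11
A_11 has index 2 in S_11, and every subgroup of index 2 is normal

Yes, normal subgroup


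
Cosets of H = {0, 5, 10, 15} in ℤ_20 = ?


H = {0, 5, 10, 15}, |H| = 4
Number of cosets = |G|/|H| = 20/4 = 5
0 + H = {0, 5, 10, 15}
1 + H = {1, 6, 11, 16}
2 + H = {2, 7, 12, 17}
3 + H = {3, 8, 13, 18}
4 + H = {4, 9, 14, 19}

Cosets: 0+H={0,5,10,15}; 1+H={1,6,11,16}; 2+H={2,7,12,17}; 3+H={3,8,13,18}; 4+H={4,9,14,19}


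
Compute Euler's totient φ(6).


φ(n) = count of k ∈ {1,...,n} with gcd(k,n)=1
Coprimes to 6: {1, 5}
Count: 2

φ(6) = 2


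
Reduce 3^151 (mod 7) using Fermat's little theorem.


Fermat's little theorem: if p is prime and gcd(a,p)=1, then a^(p-1) ≡ 1 (mod p)
p = 7 is prime, gcd(3,7) = 1
Reduce exponent: 151 mod 6 = 1
So 3^151 ≡ 3^1 (mod 7)
3^1 mod 7 = 3

3^151 ≡ 3 (mod 7)


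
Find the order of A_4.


|A_n| = n!/2 (even permutations)
|A_4| = 4!/2 = 24/2 = 12

|A_4| = 12


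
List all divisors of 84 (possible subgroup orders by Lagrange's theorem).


Lagrange's theorem: |H| divides |G|
|G| = 84
Divisors of 84: 1, 2, 3, 4, 6, 7, 12, 14, 21, 28, 42, 84

Possible subgroup orders: {1, 2, 3, 4, 6, 7, 12, 14, 21, 28, 42, 84}


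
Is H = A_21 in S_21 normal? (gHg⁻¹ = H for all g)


H = A_21 in S_21
A_21 has index 2 in S_21, and every subgroup of index 2 is normal

Yes, normal subgroup


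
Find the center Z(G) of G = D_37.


Z(G) = {g ∈ G | gx = xg for all x ∈ G}
For odd n, Z(D_n) = {e}: no nontrivial rotation commutes with all reflections

Z(D_37) = {e}


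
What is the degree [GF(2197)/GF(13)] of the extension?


GF(2197) = GF(13^3), so the extension degree is 3

[GF(2197)/GF(13)] = 3


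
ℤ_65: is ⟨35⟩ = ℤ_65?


g generates ℤ_n iff gcd(g, n) = 1
gcd(35, 65) = 5
Since gcd = 5 ≠ 1, ⟨35⟩ has order 13 < 65, so 35 is not a generator.

No, 35 does not generate ℤ_65


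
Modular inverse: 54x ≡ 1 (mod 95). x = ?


Use the extended Euclidean algorithm to write 1 = 54·s + 95·t; then s mod 95 is the inverse.
Euclidean algorithm:
  54 = 0·95 + 54
  95 = 1·54 + 41
  54 = 1·41 + 13
  41 = 3·13 + 2
  13 = 6·2 + 1
  2 = 2·1 + 0
gcd(54,95) = 1
Back-substitution gives: 54·(44) + 95·(-25) = 1
So 54⁻¹ ≡ 44 ≡ 44 (mod 95)
Check: 54 × 44 = 2376 ≡ 1 (mod 95) ✓

54⁻¹ ≡ 44 (mod 95)


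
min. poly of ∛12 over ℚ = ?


∛12 satisfies x³ - 12 = 0, irreducible over ℚ (no rational root; 12 is not a perfect cube)

Minimal polynomial: x³ - 12


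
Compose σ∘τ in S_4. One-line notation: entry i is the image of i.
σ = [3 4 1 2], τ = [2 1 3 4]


σ∘τ: apply τ first, then σ
1 →τ 2 →σ 4
2 →τ 1 →σ 3
3 →τ 3 →σ 1
4 →τ 4 →σ 2

σ∘τ = [4 3 1 2]


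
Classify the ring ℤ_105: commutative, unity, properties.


ℤ_105 is a commutative ring with unity 1; 105 = 3×35 is composite, so 3·35 ≡ 0 gives zero divisors (not an integral domain)
Commutative: Yes
Integral domain: No
Has unity: Yes

ℤ_105: Commutative=Yes, Unity=Yes


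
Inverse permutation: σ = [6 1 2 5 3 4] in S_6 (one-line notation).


To find σ⁻¹, swap domain and range:
σ(1) = 6 → σ⁻¹(6) = 1
σ(2) = 1 → σ⁻¹(1) = 2
σ(3) = 2 → σ⁻¹(2) = 3
σ(4) = 5 → σ⁻¹(5) = 4
σ(5) = 3 → σ⁻¹(3) = 5
σ(6) = 4 → σ⁻¹(4) = 6

σ⁻¹ = [2 3 5 6 4 1]


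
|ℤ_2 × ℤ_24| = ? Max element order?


|ℤ_2 × ℤ_24| = 2 × 24 = 48
Max element order = lcm(2,24) = 24
Cyclic? No (gcd=2)

|ℤ_2×ℤ_24| = 48, max element order = 24


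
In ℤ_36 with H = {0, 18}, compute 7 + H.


7 + H = {7 + h (mod 36) : h ∈ H}
7+0=7, 7+18=25

7 + H = {7, 25}


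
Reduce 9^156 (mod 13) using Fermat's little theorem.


Fermat's little theorem: if p is prime and gcd(a,p)=1, then a^(p-1) ≡ 1 (mod p)
p = 13 is prime, gcd(9,13) = 1
Reduce exponent: 156 mod 12 = 0
So 9^156 ≡ 9^0 (mod 13)
9^0 = 1

9^156 ≡ 1 (mod 13)


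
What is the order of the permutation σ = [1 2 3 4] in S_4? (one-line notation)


Cycle decomposition: identity (all elements fixed)
Order = 1 (identity has order 1)

ord(σ) = 1


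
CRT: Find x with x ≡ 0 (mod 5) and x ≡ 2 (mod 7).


m₁ = 5, m₂ = 7, gcd = 1, so CRT applies. M = m₁·m₂ = 35
Let M₁ = M/m₁ = 7, M₂ = M/m₂ = 5
Find y₁ ≡ M₁⁻¹ (mod m₁): 7⁻¹ ≡ 3 (mod 5)
Find y₂ ≡ M₂⁻¹ (mod m₂): 5⁻¹ ≡ 3 (mod 7)
x = a₁·M₁·y₁ + a₂·M₂·y₂ = 0·7·3 + 2·5·3 = 30
Reduce mod 35: x ≡ 30
Check: 30 mod 5 = 0 ✓, 30 mod 7 = 2 ✓

x ≡ 30 (mod 35)


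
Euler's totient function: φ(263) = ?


Factor n: 263 = 263
φ(n) = n · ∏(1 - 1/p) over distinct primes p | n
φ(263) = 263 · (1 - 1/263) = 262

φ(263) = 262


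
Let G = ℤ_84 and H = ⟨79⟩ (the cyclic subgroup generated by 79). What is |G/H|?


|⟨79⟩| = n / gcd(79, 84) = 84 / 1 = 84
H is normal (ℤ_84 is abelian).
|G/H| = |G| / |H| = 84 / 84 = 1

|G/H| = 1


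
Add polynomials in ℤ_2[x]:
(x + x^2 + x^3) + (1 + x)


Add coefficients mod 2:
x^0: 0 + 1 = 1 (mod 2)
x^1: 1 + 1 = 0 (mod 2)
x^2: 1 + 0 = 1 (mod 2)
x^3: 1 + 0 = 1 (mod 2)
Result: 1 + x^2 + x^3

f + g = 1 + x^2 + x^3


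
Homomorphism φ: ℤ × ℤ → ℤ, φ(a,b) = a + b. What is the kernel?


Kernel = preimage of identity
ker(φ) = {(a,b) ∈ ℤ² | a+b = 0} = {(a,-a) | a ∈ ℤ}

ker(φ) = {(a,-a) | a ∈ ℤ}


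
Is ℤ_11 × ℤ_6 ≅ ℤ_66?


Comparing ℤ_11 × ℤ_6 and ℤ_66:
gcd(11,6) = 1, so ℤ_11 × ℤ_6 ≅ ℤ_66 (CRT)

Yes, ℤ_11 × ℤ_6 ≅ ℤ_66


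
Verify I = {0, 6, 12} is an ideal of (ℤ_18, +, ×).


Check ideal conditions for I = {0, 6, 12} in ℤ_18:
(1) I is an additive subgroup? Yes
(2) For r ∈ ℤ_18 and a ∈ I: r·a ∈ I? Yes

Yes, I is an ideal of ℤ_18


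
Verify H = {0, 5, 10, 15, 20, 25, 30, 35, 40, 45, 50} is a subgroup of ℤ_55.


Subgroup test for H = {0, 5, 10, 15, 20, 25, 30, 35, 40, 45, 50} in (ℤ_55, +):
(1) 0 ∈ H? Yes
(2) Closure: for all a,b ∈ H, (a+b) mod 55 ∈ H? Yes
(3) Inverses: for all a ∈ H, -a mod 55 ∈ H? Yes

Yes, H is a subgroup of ℤ_55


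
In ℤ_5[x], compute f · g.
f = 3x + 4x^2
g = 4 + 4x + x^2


Expand and collect like terms; reduce coefficients mod 5:
x^0: 0·4 = 0 ≡ 0 (mod 5)
x^1: 0·4 + 3·4 = 12 ≡ 2 (mod 5)
x^2: 0·1 + 3·4 + 4·4 = 28 ≡ 3 (mod 5)
x^3: 3·1 + 4·4 = 19 ≡ 4 (mod 5)
x^4: 4·1 = 4 ≡ 4 (mod 5)
Result: 2x + 3x^2 + 4x^3 + 4x^4

f · g = 2x + 3x^2 + 4x^3 + 4x^4


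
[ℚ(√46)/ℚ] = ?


√46 has minimal polynomial x² - 46 (irreducible over ℚ since 46 is squarefree)

[ℚ(√46)/ℚ] = 2


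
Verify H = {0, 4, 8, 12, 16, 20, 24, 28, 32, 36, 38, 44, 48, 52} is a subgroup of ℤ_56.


Subgroup test for H = {0, 4, 8, 12, 16, 20, 24, 28, 32, 36, 38, 44, 48, 52} in (ℤ_56, +):
(1) 0 ∈ H? Yes
(2) Closure: for all a,b ∈ H, (a+b) mod 56 ∈ H? No  [counterexample: 4 + 36 = 40 ∉ H]
(3) Inverses: for all a ∈ H, -a mod 56 ∈ H? No

No, H is not a subgroup of ℤ_56


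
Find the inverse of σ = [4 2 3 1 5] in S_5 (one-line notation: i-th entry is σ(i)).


To find σ⁻¹, swap domain and range:
σ(1) = 4 → σ⁻¹(4) = 1
σ(2) = 2 → σ⁻¹(2) = 2
σ(3) = 3 → σ⁻¹(3) = 3
σ(4) = 1 → σ⁻¹(1) = 4
σ(5) = 5 → σ⁻¹(5) = 5

σ⁻¹ = [4 2 3 1 5]


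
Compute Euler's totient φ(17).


φ(n) = count of k ∈ {1,...,n} with gcd(k,n)=1
Coprimes to 17: {1, 2, 3, 4, 5, 6, 7, 8, 9, 10, 11, 12, 13, 14, 15, 16}
Count: 16

φ(17) = 16


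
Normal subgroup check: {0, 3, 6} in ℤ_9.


H = {0, 3, 6} in ℤ_9
ℤ_9 is abelian; every subgroup of an abelian group is normal

Yes, normal subgroup


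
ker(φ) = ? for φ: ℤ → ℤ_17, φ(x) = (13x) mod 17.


Kernel = preimage of identity
ker(φ) = {x ∈ ℤ : 13x ≡ 0 (mod 17)}. gcd(13,17) = 1, so 13x ≡ 0 (mod 17) ⟺ x ≡ 0 (mod 17/1 = 17). Hence ker(φ) = 17ℤ

ker(φ) = 17ℤ


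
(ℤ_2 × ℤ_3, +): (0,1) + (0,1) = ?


Operation: componentwise addition mod (2, 3)
(0,1) + (0,1) = ((a₁+b₁) mod 2, (a₂+b₂) mod 3) with a = (0,1), b = (0,1)

(0,1) + (0,1) = (0,2)


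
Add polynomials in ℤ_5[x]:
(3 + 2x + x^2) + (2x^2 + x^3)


Add coefficients mod 5:
x^0: 3 + 0 = 3 (mod 5)
x^1: 2 + 0 = 2 (mod 5)
x^2: 1 + 2 = 3 (mod 5)
x^3: 0 + 1 = 1 (mod 5)
Result: 3 + 2x + 3x^2 + x^3

f + g = 3 + 2x + 3x^2 + x^3


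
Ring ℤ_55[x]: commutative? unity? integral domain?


ℤ_55 has zero divisors (5·11 ≡ 0), and these lift to constant zero divisors in ℤ_55[x]; so not an integral domain
Commutative: Yes
Integral domain: No
Has unity: Yes

ℤ_55[x]: Commutative=Yes, Unity=Yes


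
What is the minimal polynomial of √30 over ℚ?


√30 satisfies x² - 30 = 0, irreducible over ℚ since 30 is squarefree

Minimal polynomial: x² - 30


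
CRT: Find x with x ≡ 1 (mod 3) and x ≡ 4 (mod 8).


m₁ = 3, m₂ = 8, gcd = 1, so CRT applies. M = m₁·m₂ = 24
Let M₁ = M/m₁ = 8, M₂ = M/m₂ = 3
Find y₁ ≡ M₁⁻¹ (mod m₁): 8⁻¹ ≡ 2 (mod 3)
Find y₂ ≡ M₂⁻¹ (mod m₂): 3⁻¹ ≡ 3 (mod 8)
x = a₁·M₁·y₁ + a₂·M₂·y₂ = 1·8·2 + 4·3·3 = 52
Reduce mod 24: x ≡ 4
Check: 4 mod 3 = 1 ✓, 4 mod 8 = 4 ✓

x ≡ 4 (mod 24)


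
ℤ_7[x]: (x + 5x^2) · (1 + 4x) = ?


Expand and collect like terms; reduce coefficients mod 7:
x^0: 0·1 = 0 ≡ 0 (mod 7)
x^1: 0·4 + 1·1 = 1 ≡ 1 (mod 7)
x^2: 1·4 + 5·1 = 9 ≡ 2 (mod 7)
x^3: 5·4 = 20 ≡ 6 (mod 7)
Result: x + 2x^2 + 6x^3

f · g = x + 2x^2 + 6x^3


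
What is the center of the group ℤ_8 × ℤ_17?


Z(G) = {g ∈ G | gx = xg for all x ∈ G}
Direct product of abelian groups is abelian, so Z(G) = G

Z(ℤ_8 × ℤ_17) = ℤ_8 × ℤ_17


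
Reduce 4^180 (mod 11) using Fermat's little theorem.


Fermat's little theorem: if p is prime and gcd(a,p)=1, then a^(p-1) ≡ 1 (mod p)
p = 11 is prime, gcd(4,11) = 1
Reduce exponent: 180 mod 10 = 0
So 4^180 ≡ 4^0 (mod 11)
4^0 = 1

4^180 ≡ 1 (mod 11)


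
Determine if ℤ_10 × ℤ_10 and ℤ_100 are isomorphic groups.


Comparing ℤ_10 × ℤ_10 and ℤ_100:
gcd(10,10) = 10 ≠ 1. Max element order in ℤ_10×ℤ_10 is lcm(10,10) = 10 < 100, so it has no element of order 100

No, ℤ_10 × ℤ_10 ≇ ℤ_100


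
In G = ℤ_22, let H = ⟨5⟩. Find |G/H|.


|⟨5⟩| = n / gcd(5, 22) = 22 / 1 = 22
H is normal (ℤ_22 is abelian).
|G/H| = |G| / |H| = 22 / 22 = 1

|G/H| = 1


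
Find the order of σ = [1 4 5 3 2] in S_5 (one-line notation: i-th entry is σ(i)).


Cycle decomposition: (2 4 3 5)
Cycle lengths: 4
Order = lcm(4) = 4

ord(σ) = 4


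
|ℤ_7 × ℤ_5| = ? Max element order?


|ℤ_7 × ℤ_5| = 7 × 5 = 35
Max element order = lcm(7,5) = 35
Cyclic? Yes (gcd=1)

|ℤ_7×ℤ_5| = 35, max element order = 35


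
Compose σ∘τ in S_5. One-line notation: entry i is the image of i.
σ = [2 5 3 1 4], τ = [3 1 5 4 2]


σ∘τ: apply τ first, then σ
1 →τ 3 →σ 3
2 →τ 1 →σ 2
3 →τ 5 →σ 4
4 →τ 4 →σ 1
5 →τ 2 →σ 5

σ∘τ = [3 2 4 1 5]


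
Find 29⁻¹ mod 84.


Use the extended Euclidean algorithm to write 1 = 29·s + 84·t; then s mod 84 is the inverse.
Euclidean algorithm:
  29 = 0·84 + 29
  84 = 2·29 + 26
  29 = 1·26 + 3
  26 = 8·3 + 2
  3 = 1·2 + 1
  2 = 2·1 + 0
gcd(29,84) = 1
Back-substitution gives: 29·(29) + 84·(-10) = 1
So 29⁻¹ ≡ 29 ≡ 29 (mod 84)
Check: 29 × 29 = 841 ≡ 1 (mod 84) ✓

29⁻¹ ≡ 29 (mod 84)


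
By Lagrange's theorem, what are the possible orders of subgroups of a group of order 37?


Lagrange's theorem: |H| divides |G|
|G| = 37
Divisors of 37: 1, 37

Possible subgroup orders: {1, 37}


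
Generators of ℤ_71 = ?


g generates ℤ_n iff gcd(g,n) = 1
Prime factors of 71: 71
Generators are g ∈ {1,...,70} not divisible by any of these primes.
Generators: {1, 2, 3, 4, 5, 6, 7, 8, 9, 10, 11, 12, 13, 14, 15, 16, 17, 18, 19, 20, 21, 22, 23, 24, 25, 26, 27, 28, 29, 30, 31, 32, 33, 34, 35, 36, 37, 38, 39, 40, 41, 42, 43, 44, 45, 46, 47, 48, 49, 50, 51, 52, 53, 54, 55, 56, 57, 58, 59, 60, 61, 62, 63, 64, 65, 66, 67, 68, 69, 70}
Number of generators = φ(71) = 70

Generators of ℤ_71 = {1, 2, 3, 4, 5, 6, 7, 8, 9, 10, 11, 12, 13, 14, 15, 16, 17, 18, 19, 20, 21, 22, 23, 24, 25, 26, 27, 28, 29, 30, 31, 32, 33, 34, 35, 36, 37, 38, 39, 40, 41, 42, 43, 44, 45, 46, 47, 48, 49, 50, 51, 52, 53, 54, 55, 56, 57, 58, 59, 60, 61, 62, 63, 64, 65, 66, 67, 68, 69, 70}


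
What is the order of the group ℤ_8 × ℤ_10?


|A × B| = |A| · |B|
|ℤ_8 × ℤ_10| = 8 × 10 = 80

|ℤ_8 × ℤ_10| = 80


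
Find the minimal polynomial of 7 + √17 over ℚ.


Let α = 7 + √17. Then α - 7 = √17, so (α - 7)² = 17, giving α² - 14α + 32 = 0. Degree 2 and α ∉ ℚ, so this is the minimal polynomial.

Minimal polynomial: x² - 14x + 32


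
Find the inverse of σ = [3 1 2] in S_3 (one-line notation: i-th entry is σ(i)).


To find σ⁻¹, swap domain and range:
σ(1) = 3 → σ⁻¹(3) = 1
σ(2) = 1 → σ⁻¹(1) = 2
σ(3) = 2 → σ⁻¹(2) = 3

σ⁻¹ = [2 3 1]


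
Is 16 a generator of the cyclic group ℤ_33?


g generates ℤ_n iff gcd(g, n) = 1
gcd(16, 33) = 1
Since gcd = 1, 16 is a generator.

Yes, 16 generates ℤ_33


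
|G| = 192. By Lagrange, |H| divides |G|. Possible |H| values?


Lagrange's theorem: |H| divides |G|
|G| = 192
Divisors of 192: 1, 2, 3, 4, 6, 8, 12, 16, 24, 32, 48, 64, 96, 192

Possible subgroup orders: {1, 2, 3, 4, 6, 8, 12, 16, 24, 32, 48, 64, 96, 192}


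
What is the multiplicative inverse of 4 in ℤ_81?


Use the extended Euclidean algorithm to write 1 = 4·s + 81·t; then s mod 81 is the inverse.
Euclidean algorithm:
  4 = 0·81 + 4
  81 = 20·4 + 1
  4 = 4·1 + 0
gcd(4,81) = 1
Back-substitution gives: 4·(-20) + 81·(1) = 1
So 4⁻¹ ≡ -20 ≡ 61 (mod 81)
Check: 4 × 61 = 244 ≡ 1 (mod 81) ✓

4⁻¹ ≡ 61 (mod 81)


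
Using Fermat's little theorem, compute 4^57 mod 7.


Fermat's little theorem: if p is prime and gcd(a,p)=1, then a^(p-1) ≡ 1 (mod p)
p = 7 is prime, gcd(4,7) = 1
Reduce exponent: 57 mod 6 = 3
So 4^57 ≡ 4^3 (mod 7)
4^3 mod 7 = 1

4^57 ≡ 1 (mod 7)


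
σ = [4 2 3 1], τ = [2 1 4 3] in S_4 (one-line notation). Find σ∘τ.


σ∘τ: apply τ first, then σ
1 →τ 2 →σ 2
2 →τ 1 →σ 4
3 →τ 4 →σ 1
4 →τ 3 →σ 3

σ∘τ = [2 4 1 3]


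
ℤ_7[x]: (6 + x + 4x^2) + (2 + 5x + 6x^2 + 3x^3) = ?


Add coefficients mod 7:
x^0: 6 + 2 = 1 (mod 7)
x^1: 1 + 5 = 6 (mod 7)
x^2: 4 + 6 = 3 (mod 7)
x^3: 0 + 3 = 3 (mod 7)
Result: 1 + 6x + 3x^2 + 3x^3

f + g = 1 + 6x + 3x^2 + 3x^3


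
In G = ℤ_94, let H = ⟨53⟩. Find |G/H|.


|⟨53⟩| = n / gcd(53, 94) = 94 / 1 = 94
H is normal (ℤ_94 is abelian).
|G/H| = |G| / |H| = 94 / 94 = 1

|G/H| = 1


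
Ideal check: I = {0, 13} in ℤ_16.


Check ideal conditions for I = {0, 13} in ℤ_16:
(1) I is an additive subgroup? No
(2) For r ∈ ℤ_16 and a ∈ I: r·a ∈ I? No  [counterexample: r=2, a=13, r·a mod 16 = 10 ∉ I]

No, I is not an ideal of ℤ_16


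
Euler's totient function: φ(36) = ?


Factor n: 36 = 2^2 × 3^2
φ(n) = n · ∏(1 - 1/p) over distinct primes p | n
φ(36) = 36 · (1 - 1/2) · (1 - 1/3) = 12

φ(36) = 12


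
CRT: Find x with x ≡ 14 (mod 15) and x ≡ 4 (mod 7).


m₁ = 15, m₂ = 7, gcd = 1, so CRT applies. M = m₁·m₂ = 105
Let M₁ = M/m₁ = 7, M₂ = M/m₂ = 15
Find y₁ ≡ M₁⁻¹ (mod m₁): 7⁻¹ ≡ 13 (mod 15)
Find y₂ ≡ M₂⁻¹ (mod m₂): 15⁻¹ ≡ 1 (mod 7)
x = a₁·M₁·y₁ + a₂·M₂·y₂ = 14·7·13 + 4·15·1 = 1334
Reduce mod 105: x ≡ 74
Check: 74 mod 15 = 14 ✓, 74 mod 7 = 4 ✓

x ≡ 74 (mod 105)


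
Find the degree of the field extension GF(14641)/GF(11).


GF(14641) = GF(11^4), so the extension degree is 4

[GF(14641)/GF(11)] = 4


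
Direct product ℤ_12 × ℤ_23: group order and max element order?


|ℤ_12 × ℤ_23| = 12 × 23 = 276
Max element order = lcm(12,23) = 276
Cyclic? Yes (gcd=1)

|ℤ_12×ℤ_23| = 276, max element order = 276


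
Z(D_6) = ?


Z(G) = {g ∈ G | gx = xg for all x ∈ G}
For even n, Z(D_n) = {e, r^(n/2)}: the 180° rotation r^3 commutes with every reflection and rotation

Z(D_6) = {e, r^3}


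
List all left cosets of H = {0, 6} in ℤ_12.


H = {0, 6}, |H| = 2
Number of cosets = |G|/|H| = 12/2 = 6
0 + H = {0, 6}
1 + H = {1, 7}
2 + H = {2, 8}
3 + H = {3, 9}
4 + H = {4, 10}
5 + H = {5, 11}

Cosets: 0+H={0,6}; 1+H={1,7}; 2+H={2,8}; 3+H={3,9}; 4+H={4,10}; 5+H={5,11}


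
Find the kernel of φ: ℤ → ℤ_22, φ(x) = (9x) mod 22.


Kernel = preimage of identity
ker(φ) = {x ∈ ℤ : 9x ≡ 0 (mod 22)}. gcd(9,22) = 1, so 9x ≡ 0 (mod 22) ⟺ x ≡ 0 (mod 22/1 = 22). Hence ker(φ) = 22ℤ

ker(φ) = 22ℤ


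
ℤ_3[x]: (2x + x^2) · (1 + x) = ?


Expand and collect like terms; reduce coefficients mod 3:
x^0: 0·1 = 0 ≡ 0 (mod 3)
x^1: 0·1 + 2·1 = 2 ≡ 2 (mod 3)
x^2: 2·1 + 1·1 = 3 ≡ 0 (mod 3)
x^3: 1·1 = 1 ≡ 1 (mod 3)
Result: 2x + x^3

f · g = 2x + x^3


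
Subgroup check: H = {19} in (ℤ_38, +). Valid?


Subgroup test for H = {19} in (ℤ_38, +):
(1) 0 ∈ H? No
(2) Closure: for all a,b ∈ H, (a+b) mod 38 ∈ H? No  [counterexample: 19 + 19 = 0 ∉ H]
(3) Inverses: for all a ∈ H, -a mod 38 ∈ H? Yes

No, H is not a subgroup of ℤ_38


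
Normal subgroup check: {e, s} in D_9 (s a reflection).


H = {e, s} in D_9 (s a reflection)
r·s·r⁻¹ = sr⁻² ≠ s for n ≥ 3, so {e, s} is not closed under conjugation

No, not a normal subgroup


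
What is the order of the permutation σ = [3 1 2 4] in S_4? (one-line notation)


Cycle decomposition: (1 3 2)
Cycle lengths: 3
Order = lcm(3) = 3

ord(σ) = 3


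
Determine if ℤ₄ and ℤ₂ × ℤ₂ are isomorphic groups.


Comparing ℤ₄ and ℤ₂ × ℤ₂:
ℤ₄ has an element of order 4; ℤ₂×ℤ₂ has exponent 2

No, ℤ₄ ≇ ℤ₂ × ℤ₂


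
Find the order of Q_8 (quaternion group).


Q_8 = {±1, ±i, ±j, ±k}
|Q_8| = 8

|Q_8 (quaternion group)| = 8


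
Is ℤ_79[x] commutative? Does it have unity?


ℤ_79 is a field (n prime), so ℤ_79[x] is a commutative integral domain with unity
Commutative: Yes
Integral domain: Yes
Has unity: Yes

ℤ_79[x]: Commutative=Yes, Unity=Yes


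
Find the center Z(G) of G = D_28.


Z(G) = {g ∈ G | gx = xg for all x ∈ G}
For even n, Z(D_n) = {e, r^(n/2)}: the 180° rotation r^14 commutes with every reflection and rotation

Z(D_28) = {e, r^14}


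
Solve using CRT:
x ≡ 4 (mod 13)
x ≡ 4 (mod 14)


m₁ = 13, m₂ = 14, gcd = 1, so CRT applies. M = m₁·m₂ = 182
Let M₁ = M/m₁ = 14, M₂ = M/m₂ = 13
Find y₁ ≡ M₁⁻¹ (mod m₁): 14⁻¹ ≡ 1 (mod 13)
Find y₂ ≡ M₂⁻¹ (mod m₂): 13⁻¹ ≡ 13 (mod 14)
x = a₁·M₁·y₁ + a₂·M₂·y₂ = 4·14·1 + 4·13·13 = 732
Reduce mod 182: x ≡ 4
Check: 4 mod 13 = 4 ✓, 4 mod 14 = 4 ✓

x ≡ 4 (mod 182)


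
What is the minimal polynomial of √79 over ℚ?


√79 satisfies x² - 79 = 0, irreducible over ℚ since 79 is squarefree

Minimal polynomial: x² - 79


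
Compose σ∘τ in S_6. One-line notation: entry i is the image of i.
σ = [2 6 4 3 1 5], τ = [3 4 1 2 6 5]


σ∘τ: apply τ first, then σ
1 →τ 3 →σ 4
2 →τ 4 →σ 3
3 →τ 1 →σ 2
4 →τ 2 →σ 6
5 →τ 6 →σ 5
6 →τ 5 →σ 1

σ∘τ = [4 3 2 6 5 1]


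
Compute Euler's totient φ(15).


φ(n) = count of k ∈ {1,...,n} with gcd(k,n)=1
Coprimes to 15: {1, 2, 4, 7, 8, 11, 13, 14}
Count: 8

φ(15) = 8


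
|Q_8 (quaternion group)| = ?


Q_8 = {±1, ±i, ±j, ±k}
|Q_8| = 8

|Q_8 (quaternion group)| = 8


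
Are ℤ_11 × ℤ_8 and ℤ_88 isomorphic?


Comparing ℤ_11 × ℤ_8 and ℤ_88:
gcd(11,8) = 1, so ℤ_11 × ℤ_8 ≅ ℤ_88 (CRT)

Yes, ℤ_11 × ℤ_8 ≅ ℤ_88


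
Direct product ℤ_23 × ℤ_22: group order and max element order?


|ℤ_23 × ℤ_22| = 23 × 22 = 506
Max element order = lcm(23,22) = 506
Cyclic? Yes (gcd=1)

|ℤ_23×ℤ_22| = 506, max element order = 506


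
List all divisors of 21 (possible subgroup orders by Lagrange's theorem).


Lagrange's theorem: |H| divides |G|
|G| = 21
Divisors of 21: 1, 3, 7, 21

Possible subgroup orders: {1, 3, 7, 21}


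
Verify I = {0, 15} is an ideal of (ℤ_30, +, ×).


Check ideal conditions for I = {0, 15} in ℤ_30:
(1) I is an additive subgroup? Yes
(2) For r ∈ ℤ_30 and a ∈ I: r·a ∈ I? Yes

Yes, I is an ideal of ℤ_30


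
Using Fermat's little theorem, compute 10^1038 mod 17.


Fermat's little theorem: if p is prime and gcd(a,p)=1, then a^(p-1) ≡ 1 (mod p)
p = 17 is prime, gcd(10,17) = 1
Reduce exponent: 1038 mod 16 = 14
So 10^1038 ≡ 10^14 (mod 17)
10^14 mod 17 = 8

10^1038 ≡ 8 (mod 17)


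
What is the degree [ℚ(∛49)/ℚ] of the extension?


∛49 has minimal polynomial x³ - 49 (irreducible over ℚ since 49 is not a perfect cube)

[ℚ(∛49)/ℚ] = 3


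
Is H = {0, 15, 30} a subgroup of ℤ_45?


Subgroup test for H = {0, 15, 30} in (ℤ_45, +):
(1) 0 ∈ H? Yes
(2) Closure: for all a,b ∈ H, (a+b) mod 45 ∈ H? Yes
(3) Inverses: for all a ∈ H, -a mod 45 ∈ H? Yes

Yes, H is a subgroup of ℤ_45


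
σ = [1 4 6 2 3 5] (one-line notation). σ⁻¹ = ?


To find σ⁻¹, swap domain and range:
σ(1) = 1 → σ⁻¹(1) = 1
σ(2) = 4 → σ⁻¹(4) = 2
σ(3) = 6 → σ⁻¹(6) = 3
σ(4) = 2 → σ⁻¹(2) = 4
σ(5) = 3 → σ⁻¹(3) = 5
σ(6) = 5 → σ⁻¹(5) = 6

σ⁻¹ = [1 4 5 2 6 3]


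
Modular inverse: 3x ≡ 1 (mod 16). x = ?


Use the extended Euclidean algorithm to write 1 = 3·s + 16·t; then s mod 16 is the inverse.
Euclidean algorithm:
  3 = 0·16 + 3
  16 = 5·3 + 1
  3 = 3·1 + 0
gcd(3,16) = 1
Back-substitution gives: 3·(-5) + 16·(1) = 1
So 3⁻¹ ≡ -5 ≡ 11 (mod 16)
Check: 3 × 11 = 33 ≡ 1 (mod 16) ✓

3⁻¹ ≡ 11 (mod 16)


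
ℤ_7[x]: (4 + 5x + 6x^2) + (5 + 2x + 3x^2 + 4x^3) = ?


Add coefficients mod 7:
x^0: 4 + 5 = 2 (mod 7)
x^1: 5 + 2 = 0 (mod 7)
x^2: 6 + 3 = 2 (mod 7)
x^3: 0 + 4 = 4 (mod 7)
Result: 2 + 2x^2 + 4x^3

f + g = 2 + 2x^2 + 4x^3


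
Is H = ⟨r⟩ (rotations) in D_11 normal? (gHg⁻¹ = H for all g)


H = ⟨r⟩ (rotations) in D_11
The rotation subgroup ⟨r⟩ has index 2 in D_11, so it is normal

Yes, normal subgroup


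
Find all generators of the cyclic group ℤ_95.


g generates ℤ_n iff gcd(g,n) = 1
Prime factors of 95: 5, 19
Generators are g ∈ {1,...,94} not divisible by any of these primes.
Generators: {1, 2, 3, 4, 6, 7, 8, 9, 11, 12, 13, 14, 16, 17, 18, 21, 22, 23, 24, 26, 27, 28, 29, 31, 32, 33, 34, 36, 37, 39, 41, 42, 43, 44, 46, 47, 48, 49, 51, 52, 53, 54, 56, 58, 59, 61, 62, 63, 64, 66, 67, 68, 69, 71, 72, 73, 74, 77, 78, 79, 81, 82, 83, 84, 86, 87, 88, 89, 91, 92, 93, 94}
Number of generators = φ(95) = 72

Generators of ℤ_95 = {1, 2, 3, 4, 6, 7, 8, 9, 11, 12, 13, 14, 16, 17, 18, 21, 22, 23, 24, 26, 27, 28, 29, 31, 32, 33, 34, 36, 37, 39, 41, 42, 43, 44, 46, 47, 48, 49, 51, 52, 53, 54, 56, 58, 59, 61, 62, 63, 64, 66, 67, 68, 69, 71, 72, 73, 74, 77, 78, 79, 81, 82, 83, 84, 86, 87, 88, 89, 91, 92, 93, 94}


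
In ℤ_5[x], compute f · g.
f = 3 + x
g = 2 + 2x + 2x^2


Expand and collect like terms; reduce coefficients mod 5:
x^0: 3·2 = 6 ≡ 1 (mod 5)
x^1: 3·2 + 1·2 = 8 ≡ 3 (mod 5)
x^2: 3·2 + 1·2 = 8 ≡ 3 (mod 5)
x^3: 1·2 = 2 ≡ 2 (mod 5)
Result: 1 + 3x + 3x^2 + 2x^3

f · g = 1 + 3x + 3x^2 + 2x^3


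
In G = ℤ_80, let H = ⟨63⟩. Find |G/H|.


|⟨63⟩| = n / gcd(63, 80) = 80 / 1 = 80
H is normal (ℤ_80 is abelian).
|G/H| = |G| / |H| = 80 / 80 = 1

|G/H| = 1


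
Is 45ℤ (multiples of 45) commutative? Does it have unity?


45ℤ is a commutative ring under +,× but has no multiplicative identity (1 ∉ 45ℤ); it has no zero divisors, but without unity it is not an integral domain
Commutative: Yes
Integral domain: No
Has unity: No

45ℤ (multiples of 45): Commutative=Yes, Unity=No


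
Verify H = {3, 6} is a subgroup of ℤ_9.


Subgroup test for H = {3, 6} in (ℤ_9, +):
(1) 0 ∈ H? No
(2) Closure: for all a,b ∈ H, (a+b) mod 9 ∈ H? No  [counterexample: 3 + 6 = 0 ∉ H]
(3) Inverses: for all a ∈ H, -a mod 9 ∈ H? Yes

No, H is not a subgroup of ℤ_9


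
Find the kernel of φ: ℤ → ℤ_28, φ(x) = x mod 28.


Kernel = preimage of identity
ker(φ) = {x ∈ ℤ : x ≡ 0 (mod 28)} = 28ℤ = {0, ±28, ±56, ...}

ker(φ) = 28ℤ


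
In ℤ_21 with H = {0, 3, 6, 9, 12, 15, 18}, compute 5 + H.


5 + H = {5 + h (mod 21) : h ∈ H}
5+0=5, 5+3=8, 5+6=11, 5+9=14, 5+12=17, 5+15=20, 5+18=2
5 + H = {2, 5, 8, 11, 14, 17, 20} = 2 + H

5 + H = {2, 5, 8, 11, 14, 17, 20}


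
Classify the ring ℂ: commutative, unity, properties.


ℂ is a field: commutative, has unity, every nonzero element is a unit (hence an integral domain)
Commutative: Yes
Integral domain: Yes
Has unity: Yes

ℂ: Commutative=Yes, Unity=Yes


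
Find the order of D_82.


|D_n| = 2n (n rotations and n reflections)
|D_82| = 2×82 = 164

|D_82| = 164


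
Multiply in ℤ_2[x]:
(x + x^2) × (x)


Expand and collect like terms; reduce coefficients mod 2:
x^0: 0·0 = 0 ≡ 0 (mod 2)
x^1: 0·1 + 1·0 = 0 ≡ 0 (mod 2)
x^2: 1·1 + 1·0 = 1 ≡ 1 (mod 2)
x^3: 1·1 = 1 ≡ 1 (mod 2)
Result: x^2 + x^3

f · g = x^2 + x^3
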